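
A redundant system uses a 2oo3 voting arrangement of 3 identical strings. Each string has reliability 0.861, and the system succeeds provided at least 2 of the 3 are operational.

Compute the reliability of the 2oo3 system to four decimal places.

0.9474

R = Σ_{i=2}^{3} C(3,i) p^i (1−p)^{3−i} with p = 0.861
C(3,2)·0.861^2·0.139^1 = 0.309131
C(3,3)·0.861^3·0.139^0 = 0.638277
Sum = 0.9474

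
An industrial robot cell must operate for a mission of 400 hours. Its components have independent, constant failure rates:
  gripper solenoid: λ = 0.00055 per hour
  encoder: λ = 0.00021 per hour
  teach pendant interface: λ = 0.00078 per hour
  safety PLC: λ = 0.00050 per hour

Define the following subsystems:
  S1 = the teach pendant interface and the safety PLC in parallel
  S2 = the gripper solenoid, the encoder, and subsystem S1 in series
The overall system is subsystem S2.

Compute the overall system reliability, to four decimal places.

0.7020

R(gripper solenoid) = exp(−0.00055 × 400) = 0.802519
R(encoder) = exp(−0.00021 × 400) = 0.919431
R(teach pendant interface) = exp(−0.00078 × 400) = 0.731982
R(safety PLC) = exp(−0.00050 × 400) = 0.818731
Parallel (teach pendant interface and safety PLC): 1 − (1 − 0.731982)(1 − 0.818731) = 0.951417
Series (gripper solenoid, encoder, and [0.951417]): 0.802519 × 0.919431 × 0.951417 = 0.7020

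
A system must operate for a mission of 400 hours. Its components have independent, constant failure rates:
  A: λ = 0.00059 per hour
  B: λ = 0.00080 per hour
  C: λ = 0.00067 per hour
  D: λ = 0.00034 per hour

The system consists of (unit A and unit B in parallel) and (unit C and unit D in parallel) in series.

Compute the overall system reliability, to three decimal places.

R(A) = exp(−0.00059 × 400) = 0.78978
R(B) = exp(−0.00080 × 400) = 0.72615
R(C) = exp(−0.00067 × 400) = 0.76491
R(D) = exp(−0.00034 × 400) = 0.87284
Parallel (A and B): 1 − (1 − 0.78978)(1 − 0.72615) = 0.94243
Parallel (C and D): 1 − (1 − 0.76491)(1 − 0.87284) = 0.97011
Series ([0.94243] and [0.97011]): 0.94243 × 0.97011 = 0.914

0.914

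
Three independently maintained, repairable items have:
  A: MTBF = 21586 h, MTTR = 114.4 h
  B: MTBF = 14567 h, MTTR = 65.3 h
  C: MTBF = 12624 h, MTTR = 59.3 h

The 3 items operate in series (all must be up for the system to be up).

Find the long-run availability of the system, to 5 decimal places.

0.98566

A(A) = MTBF/(MTBF+MTTR) = 21586/(21586+114.4) = 0.994728
A(B) = MTBF/(MTBF+MTTR) = 14567/(14567+65.3) = 0.995537
A(C) = MTBF/(MTBF+MTTR) = 12624/(12624+59.3) = 0.995325
Series availability: 0.994728 × 0.995537 × 0.995325 = 0.98566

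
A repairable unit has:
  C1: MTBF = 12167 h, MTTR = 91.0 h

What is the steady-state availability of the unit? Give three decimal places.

A(C1) = MTBF/(MTBF+MTTR) = 12167/(12167+91.0) = 0.993

0.993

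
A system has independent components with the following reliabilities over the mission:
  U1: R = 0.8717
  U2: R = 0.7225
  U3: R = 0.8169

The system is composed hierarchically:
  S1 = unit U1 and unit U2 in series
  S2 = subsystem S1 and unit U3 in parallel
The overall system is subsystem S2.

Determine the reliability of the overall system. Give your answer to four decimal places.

Series (U1 and U2): 0.871700 × 0.722500 = 0.629803
Parallel ([0.629803] and U3): 1 − (1 − 0.629803)(1 − 0.816900) = 0.9322

0.9322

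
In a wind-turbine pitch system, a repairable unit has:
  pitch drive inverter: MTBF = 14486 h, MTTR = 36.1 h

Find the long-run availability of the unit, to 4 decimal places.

0.9975

A(pitch drive inverter) = MTBF/(MTBF+MTTR) = 14486/(14486+36.1) = 0.9975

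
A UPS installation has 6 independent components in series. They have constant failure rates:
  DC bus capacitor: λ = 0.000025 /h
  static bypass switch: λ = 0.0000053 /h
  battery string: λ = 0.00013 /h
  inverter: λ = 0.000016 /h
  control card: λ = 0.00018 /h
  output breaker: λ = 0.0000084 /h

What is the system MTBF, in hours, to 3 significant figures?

Series of exponential components: λ_sys = Σ λ_i
λ_sys = 0.000025 + 0.0000053 + 0.00013 + 0.000016 + 0.00018 + 0.0000084 = 3.6470e-04 /h
MTBF = 1 / λ_sys = 2740 h

2740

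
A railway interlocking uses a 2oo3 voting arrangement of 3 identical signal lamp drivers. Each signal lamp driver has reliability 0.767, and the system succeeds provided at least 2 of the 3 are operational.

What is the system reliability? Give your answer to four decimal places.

R = Σ_{i=2}^{3} C(3,i) p^i (1−p)^{3−i} with p = 0.767
C(3,2)·0.767^2·0.233^1 = 0.411214
C(3,3)·0.767^3·0.233^0 = 0.451218
Sum = 0.8624

0.8624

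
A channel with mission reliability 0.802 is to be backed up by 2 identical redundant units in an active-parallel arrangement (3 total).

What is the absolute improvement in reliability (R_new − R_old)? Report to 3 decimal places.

0.190

R_before = 0.802
R_after = 1 − (1 − 0.802)^3 = 0.992
ΔR = 0.992 − 0.802 = 0.190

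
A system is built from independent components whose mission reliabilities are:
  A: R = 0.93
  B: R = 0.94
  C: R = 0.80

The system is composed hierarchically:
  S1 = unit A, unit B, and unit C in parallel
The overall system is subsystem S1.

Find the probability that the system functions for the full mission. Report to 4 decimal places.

Parallel (A, B, and C): 1 − (1 − 0.930000)(1 − 0.940000)(1 − 0.800000) = 0.9992

0.9992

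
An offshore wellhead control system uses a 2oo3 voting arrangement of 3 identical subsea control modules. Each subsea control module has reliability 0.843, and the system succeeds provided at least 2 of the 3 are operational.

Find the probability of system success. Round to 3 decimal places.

R = Σ_{i=2}^{3} C(3,i) p^i (1−p)^{3−i} with p = 0.843
C(3,2)·0.843^2·0.157^1 = 0.33472
C(3,3)·0.843^3·0.157^0 = 0.59908
Sum = 0.934

0.934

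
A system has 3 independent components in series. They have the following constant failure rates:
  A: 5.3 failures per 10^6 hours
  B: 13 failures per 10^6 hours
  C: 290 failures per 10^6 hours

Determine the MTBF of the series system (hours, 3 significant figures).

Series of exponential components: λ_sys = Σ λ_i
λ_sys = 0.0000053 + 0.000013 + 0.00029 = 3.0830e-04 /h
MTBF = 1 / λ_sys = 3240 h

3240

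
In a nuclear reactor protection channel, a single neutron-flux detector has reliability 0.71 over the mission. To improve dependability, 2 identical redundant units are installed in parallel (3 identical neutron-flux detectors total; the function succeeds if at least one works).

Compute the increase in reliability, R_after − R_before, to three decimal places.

R_before = 0.71
R_after = 1 − (1 − 0.71)^3 = 0.976
ΔR = 0.976 − 0.71 = 0.266

0.266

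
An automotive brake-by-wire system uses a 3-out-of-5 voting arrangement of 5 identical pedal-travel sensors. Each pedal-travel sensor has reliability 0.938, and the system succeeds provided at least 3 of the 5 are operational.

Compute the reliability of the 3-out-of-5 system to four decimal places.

0.9978

R = Σ_{i=3}^{5} C(5,i) p^i (1−p)^{5−i} with p = 0.938
C(5,3)·0.938^3·0.062^2 = 0.031724
C(5,4)·0.938^4·0.062^1 = 0.239979
C(5,5)·0.938^5·0.062^0 = 0.726130
Sum = 0.9978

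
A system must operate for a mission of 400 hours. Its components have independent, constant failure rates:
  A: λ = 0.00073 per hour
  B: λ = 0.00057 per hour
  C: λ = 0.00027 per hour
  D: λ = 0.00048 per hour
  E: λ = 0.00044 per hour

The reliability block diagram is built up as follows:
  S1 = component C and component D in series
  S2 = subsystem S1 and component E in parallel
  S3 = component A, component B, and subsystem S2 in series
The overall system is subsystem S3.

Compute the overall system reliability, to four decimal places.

R(A) = exp(−0.00073 × 400) = 0.746769
R(B) = exp(−0.00057 × 400) = 0.796124
R(C) = exp(−0.00027 × 400) = 0.897628
R(D) = exp(−0.00048 × 400) = 0.825307
R(E) = exp(−0.00044 × 400) = 0.838618
Series (C and D): 0.897628 × 0.825307 = 0.740819
Parallel ([0.740819] and E): 1 − (1 − 0.740819)(1 − 0.838618) = 0.958173
Series (A, B, and [0.958173]): 0.746769 × 0.796124 × 0.958173 = 0.5697

0.5697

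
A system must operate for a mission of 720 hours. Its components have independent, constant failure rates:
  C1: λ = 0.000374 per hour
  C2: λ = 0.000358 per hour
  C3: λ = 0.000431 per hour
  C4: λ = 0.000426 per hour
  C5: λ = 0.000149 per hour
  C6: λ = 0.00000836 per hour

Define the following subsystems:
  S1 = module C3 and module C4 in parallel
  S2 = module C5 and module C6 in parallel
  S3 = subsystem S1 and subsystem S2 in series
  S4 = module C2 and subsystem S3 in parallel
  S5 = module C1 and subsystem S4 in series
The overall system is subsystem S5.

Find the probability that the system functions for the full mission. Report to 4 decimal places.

0.7516

R(C1) = exp(−0.000374 × 720) = 0.763929
R(C2) = exp(−0.000358 × 720) = 0.772781
R(C3) = exp(−0.000431 × 720) = 0.733212
R(C4) = exp(−0.000426 × 720) = 0.735857
R(C5) = exp(−0.000149 × 720) = 0.898274
R(C6) = exp(−0.00000836 × 720) = 0.993999
Parallel (C3 and C4): 1 − (1 − 0.733212)(1 − 0.735857) = 0.929530
Parallel (C5 and C6): 1 − (1 − 0.898274)(1 − 0.993999) = 0.999390
Series ([0.929530] and [0.999390]): 0.929530 × 0.999390 = 0.928963
Parallel (C2 and [0.928963]): 1 − (1 − 0.772781)(1 − 0.928963) = 0.983859
Series (C1 and [0.983859]): 0.763929 × 0.983859 = 0.7516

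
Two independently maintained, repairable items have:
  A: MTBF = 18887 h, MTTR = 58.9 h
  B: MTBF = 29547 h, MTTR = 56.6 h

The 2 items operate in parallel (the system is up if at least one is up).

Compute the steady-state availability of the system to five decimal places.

A(A) = MTBF/(MTBF+MTTR) = 18887/(18887+58.9) = 0.996891
A(B) = MTBF/(MTBF+MTTR) = 29547/(29547+56.6) = 0.998088
Parallel availability: 1 − (1 − 0.996891)(1 − 0.998088) = 0.99999

0.99999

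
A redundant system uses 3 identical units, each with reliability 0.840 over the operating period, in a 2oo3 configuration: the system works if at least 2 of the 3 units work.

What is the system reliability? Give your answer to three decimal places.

0.931

R = Σ_{i=2}^{3} C(3,i) p^i (1−p)^{3−i} with p = 0.840
C(3,2)·0.840^2·0.160^1 = 0.33869
C(3,3)·0.840^3·0.160^0 = 0.59270
Sum = 0.931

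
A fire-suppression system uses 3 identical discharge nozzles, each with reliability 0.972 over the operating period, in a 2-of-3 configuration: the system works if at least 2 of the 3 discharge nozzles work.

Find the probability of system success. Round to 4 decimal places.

0.9977

R = Σ_{i=2}^{3} C(3,i) p^i (1−p)^{3−i} with p = 0.972
C(3,2)·0.972^2·0.028^1 = 0.079362
C(3,3)·0.972^3·0.028^0 = 0.918330
Sum = 0.9977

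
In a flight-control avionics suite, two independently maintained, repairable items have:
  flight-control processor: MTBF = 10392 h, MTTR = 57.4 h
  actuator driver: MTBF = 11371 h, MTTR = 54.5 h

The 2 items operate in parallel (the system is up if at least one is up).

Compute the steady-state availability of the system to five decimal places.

A(flight-control processor) = MTBF/(MTBF+MTTR) = 10392/(10392+57.4) = 0.994507
A(actuator driver) = MTBF/(MTBF+MTTR) = 11371/(11371+54.5) = 0.995230
Parallel availability: 1 − (1 − 0.994507)(1 − 0.995230) = 0.99997

0.99997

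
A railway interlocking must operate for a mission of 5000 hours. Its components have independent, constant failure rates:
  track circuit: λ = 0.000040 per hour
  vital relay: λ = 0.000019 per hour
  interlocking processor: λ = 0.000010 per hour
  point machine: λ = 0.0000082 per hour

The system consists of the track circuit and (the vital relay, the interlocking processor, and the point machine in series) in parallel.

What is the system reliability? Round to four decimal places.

R(track circuit) = exp(−0.000040 × 5000) = 0.818731
R(vital relay) = exp(−0.000019 × 5000) = 0.909373
R(interlocking processor) = exp(−0.000010 × 5000) = 0.951229
R(point machine) = exp(−0.0000082 × 5000) = 0.959829
Series (vital relay, interlocking processor, and point machine): 0.909373 × 0.951229 × 0.959829 = 0.830273
Parallel (track circuit and [0.830273]): 1 − (1 − 0.818731)(1 − 0.830273) = 0.9692

0.9692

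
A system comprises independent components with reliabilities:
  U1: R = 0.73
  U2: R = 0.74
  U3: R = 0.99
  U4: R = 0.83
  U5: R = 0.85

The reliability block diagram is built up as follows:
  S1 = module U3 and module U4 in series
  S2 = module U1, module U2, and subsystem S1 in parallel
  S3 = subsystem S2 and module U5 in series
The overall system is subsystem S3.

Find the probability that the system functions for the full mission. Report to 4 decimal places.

Series (U3 and U4): 0.990000 × 0.830000 = 0.821700
Parallel (U1, U2, and [0.821700]): 1 − (1 − 0.730000)(1 − 0.740000)(1 − 0.821700) = 0.987483
Series ([0.987483] and U5): 0.987483 × 0.850000 = 0.8394

0.8394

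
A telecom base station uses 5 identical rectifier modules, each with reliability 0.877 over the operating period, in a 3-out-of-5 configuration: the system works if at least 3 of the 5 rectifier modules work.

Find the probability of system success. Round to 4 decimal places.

0.9847

R = Σ_{i=3}^{5} C(5,i) p^i (1−p)^{5−i} with p = 0.877
C(5,3)·0.877^3·0.123^2 = 0.102049
C(5,4)·0.877^4·0.123^1 = 0.363809
C(5,5)·0.877^5·0.123^0 = 0.518798
Sum = 0.9847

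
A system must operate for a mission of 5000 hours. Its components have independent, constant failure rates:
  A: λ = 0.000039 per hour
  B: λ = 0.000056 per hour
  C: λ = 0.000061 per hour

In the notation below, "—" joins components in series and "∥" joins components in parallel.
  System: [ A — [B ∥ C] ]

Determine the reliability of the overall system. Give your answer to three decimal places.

R(A) = exp(−0.000039 × 5000) = 0.82283
R(B) = exp(−0.000056 × 5000) = 0.75578
R(C) = exp(−0.000061 × 5000) = 0.73712
Parallel (B and C): 1 − (1 − 0.75578)(1 − 0.73712) = 0.93580
Series (A and [0.93580]): 0.82283 × 0.93580 = 0.770

0.770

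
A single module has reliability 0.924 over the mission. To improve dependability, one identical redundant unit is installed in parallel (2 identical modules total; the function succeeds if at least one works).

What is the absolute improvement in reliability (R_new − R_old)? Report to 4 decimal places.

0.0702

R_before = 0.924
R_after = 1 − (1 − 0.924)^2 = 0.9942
ΔR = 0.9942 − 0.924 = 0.0702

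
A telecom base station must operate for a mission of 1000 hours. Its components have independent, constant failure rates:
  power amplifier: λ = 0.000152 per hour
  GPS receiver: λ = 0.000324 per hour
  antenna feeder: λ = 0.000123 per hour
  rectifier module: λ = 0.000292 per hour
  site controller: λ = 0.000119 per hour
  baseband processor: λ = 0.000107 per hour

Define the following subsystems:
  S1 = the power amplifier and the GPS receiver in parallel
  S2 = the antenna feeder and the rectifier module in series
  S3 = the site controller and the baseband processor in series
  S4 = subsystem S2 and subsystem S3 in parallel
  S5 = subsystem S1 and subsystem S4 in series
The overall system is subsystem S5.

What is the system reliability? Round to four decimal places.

0.8949

R(power amplifier) = exp(−0.000152 × 1000) = 0.858988
R(GPS receiver) = exp(−0.000324 × 1000) = 0.723250
R(antenna feeder) = exp(−0.000123 × 1000) = 0.884264
R(rectifier module) = exp(−0.000292 × 1000) = 0.746769
R(site controller) = exp(−0.000119 × 1000) = 0.887808
R(baseband processor) = exp(−0.000107 × 1000) = 0.898526
Parallel (power amplifier and GPS receiver): 1 − (1 − 0.858988)(1 − 0.723250) = 0.960975
Series (antenna feeder and rectifier module): 0.884264 × 0.746769 = 0.660341
Series (site controller and baseband processor): 0.887808 × 0.898526 = 0.797719
Parallel ([0.660341] and [0.797719]): 1 − (1 − 0.660341)(1 − 0.797719) = 0.931293
Series ([0.960975] and [0.931293]): 0.960975 × 0.931293 = 0.8949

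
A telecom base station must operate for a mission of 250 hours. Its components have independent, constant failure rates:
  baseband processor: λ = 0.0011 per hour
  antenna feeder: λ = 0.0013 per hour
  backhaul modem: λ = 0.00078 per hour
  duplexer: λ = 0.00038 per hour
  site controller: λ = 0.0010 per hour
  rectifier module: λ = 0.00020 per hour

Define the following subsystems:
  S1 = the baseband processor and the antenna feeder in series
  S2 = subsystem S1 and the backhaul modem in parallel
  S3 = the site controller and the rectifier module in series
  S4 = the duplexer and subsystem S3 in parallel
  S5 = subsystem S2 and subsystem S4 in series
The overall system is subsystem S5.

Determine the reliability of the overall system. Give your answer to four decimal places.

0.8985

R(baseband processor) = exp(−0.0011 × 250) = 0.759572
R(antenna feeder) = exp(−0.0013 × 250) = 0.722527
R(backhaul modem) = exp(−0.00078 × 250) = 0.822835
R(duplexer) = exp(−0.00038 × 250) = 0.909373
R(site controller) = exp(−0.0010 × 250) = 0.778801
R(rectifier module) = exp(−0.00020 × 250) = 0.951229
Series (baseband processor and antenna feeder): 0.759572 × 0.722527 = 0.548811
Parallel ([0.548811] and backhaul modem): 1 − (1 − 0.548811)(1 − 0.822835) = 0.920065
Series (site controller and rectifier module): 0.778801 × 0.951229 = 0.740818
Parallel (duplexer and [0.740818]): 1 − (1 − 0.909373)(1 − 0.740818) = 0.976511
Series ([0.920065] and [0.976511]): 0.920065 × 0.976511 = 0.8985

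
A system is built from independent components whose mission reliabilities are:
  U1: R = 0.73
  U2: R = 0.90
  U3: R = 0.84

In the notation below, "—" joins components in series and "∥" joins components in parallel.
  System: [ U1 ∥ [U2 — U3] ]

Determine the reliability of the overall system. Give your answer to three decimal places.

0.934

Series (U2 and U3): 0.90000 × 0.84000 = 0.75600
Parallel (U1 and [0.75600]): 1 − (1 − 0.73000)(1 − 0.75600) = 0.934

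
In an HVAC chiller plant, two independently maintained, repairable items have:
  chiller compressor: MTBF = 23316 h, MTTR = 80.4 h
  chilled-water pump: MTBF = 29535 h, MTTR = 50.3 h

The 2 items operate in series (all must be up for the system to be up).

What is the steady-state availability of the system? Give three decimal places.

A(chiller compressor) = MTBF/(MTBF+MTTR) = 23316/(23316+80.4) = 0.996564
A(chilled-water pump) = MTBF/(MTBF+MTTR) = 29535/(29535+50.3) = 0.998300
Series availability: 0.996564 × 0.998300 = 0.995

0.995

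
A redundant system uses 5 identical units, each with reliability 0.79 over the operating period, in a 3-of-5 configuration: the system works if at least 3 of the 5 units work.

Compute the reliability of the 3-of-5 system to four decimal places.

R = Σ_{i=3}^{5} C(5,i) p^i (1−p)^{5−i} with p = 0.79
C(5,3)·0.79^3·0.21^2 = 0.217430
C(5,4)·0.79^4·0.21^1 = 0.408976
C(5,5)·0.79^5·0.21^0 = 0.307706
Sum = 0.9341

0.9341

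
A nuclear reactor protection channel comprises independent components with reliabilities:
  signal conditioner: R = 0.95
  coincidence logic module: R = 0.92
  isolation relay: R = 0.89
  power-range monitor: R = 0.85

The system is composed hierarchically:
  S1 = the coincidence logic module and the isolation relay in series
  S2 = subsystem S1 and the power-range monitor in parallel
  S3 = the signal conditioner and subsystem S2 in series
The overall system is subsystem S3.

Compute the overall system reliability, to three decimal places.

Series (coincidence logic module and isolation relay): 0.92000 × 0.89000 = 0.81880
Parallel ([0.81880] and power-range monitor): 1 − (1 − 0.81880)(1 − 0.85000) = 0.97282
Series (signal conditioner and [0.97282]): 0.95000 × 0.97282 = 0.924

0.924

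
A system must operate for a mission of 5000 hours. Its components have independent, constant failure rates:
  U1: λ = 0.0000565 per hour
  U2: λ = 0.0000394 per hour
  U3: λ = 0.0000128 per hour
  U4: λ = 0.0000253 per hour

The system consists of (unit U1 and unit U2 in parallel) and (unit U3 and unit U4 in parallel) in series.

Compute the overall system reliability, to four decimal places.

R(U1) = exp(−0.0000565 × 5000) = 0.753897
R(U2) = exp(−0.0000394 × 5000) = 0.821191
R(U3) = exp(−0.0000128 × 5000) = 0.938005
R(U4) = exp(−0.0000253 × 5000) = 0.881174
Parallel (U1 and U2): 1 − (1 − 0.753897)(1 − 0.821191) = 0.955995
Parallel (U3 and U4): 1 − (1 − 0.938005)(1 − 0.881174) = 0.992633
Series ([0.955995] and [0.992633]): 0.955995 × 0.992633 = 0.9490

0.9490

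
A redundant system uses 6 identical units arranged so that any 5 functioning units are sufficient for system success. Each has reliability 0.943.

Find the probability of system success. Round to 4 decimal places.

R = Σ_{i=5}^{6} C(6,i) p^i (1−p)^{6−i} with p = 0.943
C(6,5)·0.943^5·0.057^1 = 0.255026
C(6,6)·0.943^6·0.057^0 = 0.703186
Sum = 0.9582

0.9582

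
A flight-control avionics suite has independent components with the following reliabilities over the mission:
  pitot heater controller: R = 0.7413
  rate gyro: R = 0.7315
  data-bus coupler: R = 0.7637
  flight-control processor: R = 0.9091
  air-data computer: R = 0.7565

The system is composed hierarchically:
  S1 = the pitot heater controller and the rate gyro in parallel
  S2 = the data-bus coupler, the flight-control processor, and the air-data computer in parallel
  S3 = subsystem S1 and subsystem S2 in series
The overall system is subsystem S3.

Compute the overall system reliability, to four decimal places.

0.9257

Parallel (pitot heater controller and rate gyro): 1 − (1 − 0.741300)(1 − 0.731500) = 0.930539
Parallel (data-bus coupler, flight-control processor, and air-data computer): 1 − (1 − 0.763700)(1 − 0.909100)(1 − 0.756500) = 0.994770
Series ([0.930539] and [0.994770]): 0.930539 × 0.994770 = 0.9257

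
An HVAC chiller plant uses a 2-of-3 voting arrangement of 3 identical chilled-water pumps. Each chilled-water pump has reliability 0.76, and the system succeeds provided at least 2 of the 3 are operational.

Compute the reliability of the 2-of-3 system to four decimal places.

0.8548

R = Σ_{i=2}^{3} C(3,i) p^i (1−p)^{3−i} with p = 0.76
C(3,2)·0.76^2·0.24^1 = 0.415872
C(3,3)·0.76^3·0.24^0 = 0.438976
Sum = 0.8548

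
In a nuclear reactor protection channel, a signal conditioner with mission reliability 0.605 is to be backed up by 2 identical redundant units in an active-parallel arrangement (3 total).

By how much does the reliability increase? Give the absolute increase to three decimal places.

R_before = 0.605
R_after = 1 − (1 − 0.605)^3 = 0.938
ΔR = 0.938 − 0.605 = 0.333

0.333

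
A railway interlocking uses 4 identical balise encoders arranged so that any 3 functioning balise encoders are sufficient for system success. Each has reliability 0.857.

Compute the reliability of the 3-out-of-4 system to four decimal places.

R = Σ_{i=3}^{4} C(4,i) p^i (1−p)^{4−i} with p = 0.857
C(4,3)·0.857^3·0.143^1 = 0.360030
C(4,4)·0.857^4·0.143^0 = 0.539415
Sum = 0.8994

0.8994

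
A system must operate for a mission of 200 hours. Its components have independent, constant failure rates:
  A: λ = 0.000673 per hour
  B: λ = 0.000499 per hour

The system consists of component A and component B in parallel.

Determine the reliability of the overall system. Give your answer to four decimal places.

R(A) = exp(−0.000673 × 200) = 0.874065
R(B) = exp(−0.000499 × 200) = 0.905018
Parallel (A and B): 1 − (1 − 0.874065)(1 − 0.905018) = 0.9880

0.9880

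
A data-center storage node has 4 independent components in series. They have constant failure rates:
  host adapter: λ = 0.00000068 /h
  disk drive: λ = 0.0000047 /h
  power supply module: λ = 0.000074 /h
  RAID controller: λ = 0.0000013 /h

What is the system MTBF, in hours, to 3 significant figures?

12400

Series of exponential components: λ_sys = Σ λ_i
λ_sys = 0.00000068 + 0.0000047 + 0.000074 + 0.0000013 = 8.0680e-05 /h
MTBF = 1 / λ_sys = 12400 h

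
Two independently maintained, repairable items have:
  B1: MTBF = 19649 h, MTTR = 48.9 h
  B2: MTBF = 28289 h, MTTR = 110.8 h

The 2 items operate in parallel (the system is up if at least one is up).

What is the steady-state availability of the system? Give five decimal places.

A(B1) = MTBF/(MTBF+MTTR) = 19649/(19649+48.9) = 0.997518
A(B2) = MTBF/(MTBF+MTTR) = 28289/(28289+110.8) = 0.996099
Parallel availability: 1 − (1 − 0.997518)(1 − 0.996099) = 0.99999

0.99999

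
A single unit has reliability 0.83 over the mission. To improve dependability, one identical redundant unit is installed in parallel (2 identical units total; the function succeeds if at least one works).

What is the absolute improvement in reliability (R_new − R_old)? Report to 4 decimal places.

0.1411

R_before = 0.83
R_after = 1 − (1 − 0.83)^2 = 0.9711
ΔR = 0.9711 − 0.83 = 0.1411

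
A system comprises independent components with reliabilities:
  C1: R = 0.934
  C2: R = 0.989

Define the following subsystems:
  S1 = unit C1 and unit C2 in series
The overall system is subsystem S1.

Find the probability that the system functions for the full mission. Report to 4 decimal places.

Series (C1 and C2): 0.934000 × 0.989000 = 0.9237

0.9237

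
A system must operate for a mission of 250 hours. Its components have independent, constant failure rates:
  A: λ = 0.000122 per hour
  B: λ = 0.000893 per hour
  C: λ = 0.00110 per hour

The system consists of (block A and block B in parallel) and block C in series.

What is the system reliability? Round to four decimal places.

0.7550

R(A) = exp(−0.000122 × 250) = 0.969960
R(B) = exp(−0.000893 × 250) = 0.799915
R(C) = exp(−0.00110 × 250) = 0.759572
Parallel (A and B): 1 − (1 − 0.969960)(1 − 0.799915) = 0.993989
Series ([0.993989] and C): 0.993989 × 0.759572 = 0.7550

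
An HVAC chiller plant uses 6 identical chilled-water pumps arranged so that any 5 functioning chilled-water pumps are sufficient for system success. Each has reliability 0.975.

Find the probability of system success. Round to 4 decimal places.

0.9912

R = Σ_{i=5}^{6} C(6,i) p^i (1−p)^{6−i} with p = 0.975
C(6,5)·0.975^5·0.025^1 = 0.132164
C(6,6)·0.975^6·0.025^0 = 0.859068
Sum = 0.9912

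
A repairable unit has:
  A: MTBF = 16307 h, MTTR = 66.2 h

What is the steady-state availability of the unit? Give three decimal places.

A(A) = MTBF/(MTBF+MTTR) = 16307/(16307+66.2) = 0.996

0.996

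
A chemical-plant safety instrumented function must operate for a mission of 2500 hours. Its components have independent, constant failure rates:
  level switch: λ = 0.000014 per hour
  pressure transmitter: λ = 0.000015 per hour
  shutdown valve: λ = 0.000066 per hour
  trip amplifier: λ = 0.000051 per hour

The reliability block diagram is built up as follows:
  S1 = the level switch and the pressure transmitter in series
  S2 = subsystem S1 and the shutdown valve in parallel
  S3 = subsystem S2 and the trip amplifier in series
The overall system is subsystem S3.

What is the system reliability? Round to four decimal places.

R(level switch) = exp(−0.000014 × 2500) = 0.965605
R(pressure transmitter) = exp(−0.000015 × 2500) = 0.963194
R(shutdown valve) = exp(−0.000066 × 2500) = 0.847894
R(trip amplifier) = exp(−0.000051 × 2500) = 0.880293
Series (level switch and pressure transmitter): 0.965605 × 0.963194 = 0.930065
Parallel ([0.930065] and shutdown valve): 1 − (1 − 0.930065)(1 − 0.847894) = 0.989362
Series ([0.989362] and trip amplifier): 0.989362 × 0.880293 = 0.8709

0.8709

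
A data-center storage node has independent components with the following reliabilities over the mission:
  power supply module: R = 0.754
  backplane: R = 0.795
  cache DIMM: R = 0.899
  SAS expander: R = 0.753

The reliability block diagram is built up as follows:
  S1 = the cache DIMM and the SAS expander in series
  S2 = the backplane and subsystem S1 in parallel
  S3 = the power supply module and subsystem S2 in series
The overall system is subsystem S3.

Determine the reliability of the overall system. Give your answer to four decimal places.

0.7041

Series (cache DIMM and SAS expander): 0.899000 × 0.753000 = 0.676947
Parallel (backplane and [0.676947]): 1 − (1 − 0.795000)(1 − 0.676947) = 0.933774
Series (power supply module and [0.933774]): 0.754000 × 0.933774 = 0.7041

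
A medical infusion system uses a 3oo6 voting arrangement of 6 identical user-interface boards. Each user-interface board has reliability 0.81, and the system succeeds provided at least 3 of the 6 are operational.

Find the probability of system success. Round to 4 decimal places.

R = Σ_{i=3}^{6} C(6,i) p^i (1−p)^{6−i} with p = 0.81
C(6,3)·0.81^3·0.19^3 = 0.072903
C(6,4)·0.81^4·0.19^2 = 0.233098
C(6,5)·0.81^5·0.19^1 = 0.397493
C(6,6)·0.81^6·0.19^0 = 0.282430
Sum = 0.9859

0.9859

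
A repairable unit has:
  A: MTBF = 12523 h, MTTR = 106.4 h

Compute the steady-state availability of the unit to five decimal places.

A(A) = MTBF/(MTBF+MTTR) = 12523/(12523+106.4) = 0.99158

0.99158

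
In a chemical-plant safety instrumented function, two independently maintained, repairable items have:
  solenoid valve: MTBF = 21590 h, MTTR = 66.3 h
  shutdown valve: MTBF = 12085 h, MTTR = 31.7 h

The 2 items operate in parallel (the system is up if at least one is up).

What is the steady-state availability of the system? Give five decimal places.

0.99999

A(solenoid valve) = MTBF/(MTBF+MTTR) = 21590/(21590+66.3) = 0.996939
A(shutdown valve) = MTBF/(MTBF+MTTR) = 12085/(12085+31.7) = 0.997384
Parallel availability: 1 − (1 − 0.996939)(1 − 0.997384) = 0.99999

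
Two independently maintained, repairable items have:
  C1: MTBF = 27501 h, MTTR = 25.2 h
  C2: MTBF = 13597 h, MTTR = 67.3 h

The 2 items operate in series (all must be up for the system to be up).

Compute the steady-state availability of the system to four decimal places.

A(C1) = MTBF/(MTBF+MTTR) = 27501/(27501+25.2) = 0.999085
A(C2) = MTBF/(MTBF+MTTR) = 13597/(13597+67.3) = 0.995075
Series availability: 0.999085 × 0.995075 = 0.9942

0.9942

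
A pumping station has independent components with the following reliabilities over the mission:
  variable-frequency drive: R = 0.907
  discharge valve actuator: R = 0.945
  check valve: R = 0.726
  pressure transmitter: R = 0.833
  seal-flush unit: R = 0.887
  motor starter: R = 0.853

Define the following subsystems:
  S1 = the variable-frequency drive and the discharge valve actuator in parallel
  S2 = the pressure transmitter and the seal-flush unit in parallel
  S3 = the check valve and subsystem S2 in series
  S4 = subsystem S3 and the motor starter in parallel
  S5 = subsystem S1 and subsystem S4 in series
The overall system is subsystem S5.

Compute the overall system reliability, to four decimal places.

0.9528

Parallel (variable-frequency drive and discharge valve actuator): 1 − (1 − 0.907000)(1 − 0.945000) = 0.994885
Parallel (pressure transmitter and seal-flush unit): 1 − (1 − 0.833000)(1 − 0.887000) = 0.981129
Series (check valve and [0.981129]): 0.726000 × 0.981129 = 0.712300
Parallel ([0.712300] and motor starter): 1 − (1 − 0.712300)(1 − 0.853000) = 0.957708
Series ([0.994885] and [0.957708]): 0.994885 × 0.957708 = 0.9528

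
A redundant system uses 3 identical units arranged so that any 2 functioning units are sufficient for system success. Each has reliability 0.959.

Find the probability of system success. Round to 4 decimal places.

R = Σ_{i=2}^{3} C(3,i) p^i (1−p)^{3−i} with p = 0.959
C(3,2)·0.959^2·0.041^1 = 0.113121
C(3,3)·0.959^3·0.041^0 = 0.881974
Sum = 0.9951

0.9951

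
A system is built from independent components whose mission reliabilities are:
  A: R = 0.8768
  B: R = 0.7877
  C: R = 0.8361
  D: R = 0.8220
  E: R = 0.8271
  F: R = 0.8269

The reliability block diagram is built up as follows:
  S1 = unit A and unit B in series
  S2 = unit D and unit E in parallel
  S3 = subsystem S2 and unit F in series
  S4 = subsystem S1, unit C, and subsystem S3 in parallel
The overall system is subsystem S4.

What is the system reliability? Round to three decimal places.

Series (A and B): 0.87680 × 0.78770 = 0.69066
Parallel (D and E): 1 − (1 − 0.82200)(1 − 0.82710) = 0.96922
Series ([0.96922] and F): 0.96922 × 0.82690 = 0.80145
Parallel ([0.69066], C, and [0.80145]): 1 − (1 − 0.69066)(1 − 0.83610)(1 − 0.80145) = 0.990

0.990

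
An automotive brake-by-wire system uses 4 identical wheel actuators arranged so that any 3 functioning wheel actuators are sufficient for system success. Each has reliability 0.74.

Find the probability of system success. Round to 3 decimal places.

R = Σ_{i=3}^{4} C(4,i) p^i (1−p)^{4−i} with p = 0.74
C(4,3)·0.74^3·0.26^1 = 0.42143
C(4,4)·0.74^4·0.26^0 = 0.29987
Sum = 0.721

0.721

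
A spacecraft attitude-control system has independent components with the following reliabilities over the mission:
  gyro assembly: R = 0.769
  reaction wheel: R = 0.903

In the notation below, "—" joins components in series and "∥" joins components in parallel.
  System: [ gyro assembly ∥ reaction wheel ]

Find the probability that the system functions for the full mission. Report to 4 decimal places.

Parallel (gyro assembly and reaction wheel): 1 − (1 − 0.769000)(1 − 0.903000) = 0.9776

0.9776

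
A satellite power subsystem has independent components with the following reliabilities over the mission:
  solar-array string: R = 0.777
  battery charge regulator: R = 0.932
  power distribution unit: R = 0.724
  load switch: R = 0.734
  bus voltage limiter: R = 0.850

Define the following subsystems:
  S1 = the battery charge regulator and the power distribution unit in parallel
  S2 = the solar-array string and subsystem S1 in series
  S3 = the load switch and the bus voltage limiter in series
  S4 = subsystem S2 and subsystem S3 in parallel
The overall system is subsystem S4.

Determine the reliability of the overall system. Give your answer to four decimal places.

0.9106

Parallel (battery charge regulator and power distribution unit): 1 − (1 − 0.932000)(1 − 0.724000) = 0.981232
Series (solar-array string and [0.981232]): 0.777000 × 0.981232 = 0.762417
Series (load switch and bus voltage limiter): 0.734000 × 0.850000 = 0.623900
Parallel ([0.762417] and [0.623900]): 1 − (1 − 0.762417)(1 − 0.623900) = 0.9106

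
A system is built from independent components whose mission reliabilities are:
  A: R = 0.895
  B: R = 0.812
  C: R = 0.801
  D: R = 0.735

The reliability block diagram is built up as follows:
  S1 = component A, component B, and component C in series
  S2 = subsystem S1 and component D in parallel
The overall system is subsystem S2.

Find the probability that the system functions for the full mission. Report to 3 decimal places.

0.889

Series (A, B, and C): 0.89500 × 0.81200 × 0.80100 = 0.58212
Parallel ([0.58212] and D): 1 − (1 − 0.58212)(1 − 0.73500) = 0.889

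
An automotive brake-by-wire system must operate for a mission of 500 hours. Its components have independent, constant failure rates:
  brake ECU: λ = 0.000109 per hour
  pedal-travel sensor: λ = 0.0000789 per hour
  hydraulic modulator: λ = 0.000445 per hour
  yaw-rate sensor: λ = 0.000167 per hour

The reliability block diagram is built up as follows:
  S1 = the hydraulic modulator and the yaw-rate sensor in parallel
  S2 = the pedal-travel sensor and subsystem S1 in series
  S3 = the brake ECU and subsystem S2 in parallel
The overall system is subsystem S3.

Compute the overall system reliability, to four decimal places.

R(brake ECU) = exp(−0.000109 × 500) = 0.946959
R(pedal-travel sensor) = exp(−0.0000789 × 500) = 0.961318
R(hydraulic modulator) = exp(−0.000445 × 500) = 0.800515
R(yaw-rate sensor) = exp(−0.000167 × 500) = 0.919891
Parallel (hydraulic modulator and yaw-rate sensor): 1 − (1 − 0.800515)(1 − 0.919891) = 0.984019
Series (pedal-travel sensor and [0.984019]): 0.961318 × 0.984019 = 0.945955
Parallel (brake ECU and [0.945955]): 1 − (1 − 0.946959)(1 − 0.945955) = 0.9971

0.9971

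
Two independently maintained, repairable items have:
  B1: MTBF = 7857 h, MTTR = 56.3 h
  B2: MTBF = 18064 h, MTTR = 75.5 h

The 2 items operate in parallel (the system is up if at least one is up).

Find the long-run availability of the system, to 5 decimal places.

A(B1) = MTBF/(MTBF+MTTR) = 7857/(7857+56.3) = 0.992885
A(B2) = MTBF/(MTBF+MTTR) = 18064/(18064+75.5) = 0.995838
Parallel availability: 1 − (1 − 0.992885)(1 − 0.995838) = 0.99997

0.99997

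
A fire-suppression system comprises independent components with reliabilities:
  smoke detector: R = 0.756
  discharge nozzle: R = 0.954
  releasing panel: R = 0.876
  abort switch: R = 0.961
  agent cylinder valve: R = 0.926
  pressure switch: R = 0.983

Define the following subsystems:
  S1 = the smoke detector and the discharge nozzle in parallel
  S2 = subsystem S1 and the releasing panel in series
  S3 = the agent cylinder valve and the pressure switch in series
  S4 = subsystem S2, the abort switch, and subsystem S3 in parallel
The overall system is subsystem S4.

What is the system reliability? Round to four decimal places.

0.9995

Parallel (smoke detector and discharge nozzle): 1 − (1 − 0.756000)(1 − 0.954000) = 0.988776
Series ([0.988776] and releasing panel): 0.988776 × 0.876000 = 0.866168
Series (agent cylinder valve and pressure switch): 0.926000 × 0.983000 = 0.910258
Parallel ([0.866168], abort switch, and [0.910258]): 1 − (1 − 0.866168)(1 − 0.961000)(1 − 0.910258) = 0.9995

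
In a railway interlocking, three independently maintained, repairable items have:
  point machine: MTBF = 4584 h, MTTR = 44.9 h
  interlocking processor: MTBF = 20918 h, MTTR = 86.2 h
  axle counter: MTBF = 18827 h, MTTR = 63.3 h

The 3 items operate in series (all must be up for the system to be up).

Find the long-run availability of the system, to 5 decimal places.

A(point machine) = MTBF/(MTBF+MTTR) = 4584/(4584+44.9) = 0.990300
A(interlocking processor) = MTBF/(MTBF+MTTR) = 20918/(20918+86.2) = 0.995896
A(axle counter) = MTBF/(MTBF+MTTR) = 18827/(18827+63.3) = 0.996649
Series availability: 0.990300 × 0.995896 × 0.996649 = 0.98293

0.98293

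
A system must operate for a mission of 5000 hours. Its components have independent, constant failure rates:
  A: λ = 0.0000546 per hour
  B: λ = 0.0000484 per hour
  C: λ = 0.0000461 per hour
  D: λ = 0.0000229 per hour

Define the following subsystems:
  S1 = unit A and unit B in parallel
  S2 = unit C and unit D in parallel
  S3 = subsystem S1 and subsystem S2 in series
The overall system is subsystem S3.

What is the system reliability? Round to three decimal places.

0.928

R(A) = exp(−0.0000546 × 5000) = 0.76109
R(B) = exp(−0.0000484 × 5000) = 0.78506
R(C) = exp(−0.0000461 × 5000) = 0.79414
R(D) = exp(−0.0000229 × 5000) = 0.89181
Parallel (A and B): 1 − (1 − 0.76109)(1 − 0.78506) = 0.94865
Parallel (C and D): 1 − (1 − 0.79414)(1 − 0.89181) = 0.97773
Series ([0.94865] and [0.97773]): 0.94865 × 0.97773 = 0.928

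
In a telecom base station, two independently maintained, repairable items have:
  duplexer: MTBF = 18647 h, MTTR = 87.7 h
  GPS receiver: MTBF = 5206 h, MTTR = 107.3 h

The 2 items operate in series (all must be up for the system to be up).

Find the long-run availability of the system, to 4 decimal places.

0.9752

A(duplexer) = MTBF/(MTBF+MTTR) = 18647/(18647+87.7) = 0.995319
A(GPS receiver) = MTBF/(MTBF+MTTR) = 5206/(5206+107.3) = 0.979805
Series availability: 0.995319 × 0.979805 = 0.9752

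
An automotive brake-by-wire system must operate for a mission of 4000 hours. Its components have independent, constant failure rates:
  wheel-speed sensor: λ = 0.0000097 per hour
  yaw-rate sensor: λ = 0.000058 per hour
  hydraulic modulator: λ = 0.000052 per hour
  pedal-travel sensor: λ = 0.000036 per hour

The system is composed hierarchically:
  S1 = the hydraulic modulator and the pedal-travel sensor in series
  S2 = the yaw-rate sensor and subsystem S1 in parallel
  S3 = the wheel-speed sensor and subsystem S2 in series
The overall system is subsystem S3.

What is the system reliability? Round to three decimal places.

0.903

R(wheel-speed sensor) = exp(−0.0000097 × 4000) = 0.96194
R(yaw-rate sensor) = exp(−0.000058 × 4000) = 0.79295
R(hydraulic modulator) = exp(−0.000052 × 4000) = 0.81221
R(pedal-travel sensor) = exp(−0.000036 × 4000) = 0.86589
Series (hydraulic modulator and pedal-travel sensor): 0.81221 × 0.86589 = 0.70328
Parallel (yaw-rate sensor and [0.70328]): 1 − (1 − 0.79295)(1 − 0.70328) = 0.93856
Series (wheel-speed sensor and [0.93856]): 0.96194 × 0.93856 = 0.903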